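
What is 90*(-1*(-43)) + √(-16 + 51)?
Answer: 3870 + √35 ≈ 3875.9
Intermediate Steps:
90*(-1*(-43)) + √(-16 + 51) = 90*43 + √35 = 3870 + √35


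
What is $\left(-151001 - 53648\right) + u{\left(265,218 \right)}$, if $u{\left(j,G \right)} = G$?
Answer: $-204431$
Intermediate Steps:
$\left(-151001 - 53648\right) + u{\left(265,218 \right)} = \left(-151001 - 53648\right) + 218 = -204649 + 218 = -204431$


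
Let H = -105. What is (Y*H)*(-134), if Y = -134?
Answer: -1885380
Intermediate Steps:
(Y*H)*(-134) = -134*(-105)*(-134) = 14070*(-134) = -1885380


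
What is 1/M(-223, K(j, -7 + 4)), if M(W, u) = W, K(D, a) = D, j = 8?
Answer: -1/223 ≈ -0.0044843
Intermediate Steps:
1/M(-223, K(j, -7 + 4)) = 1/(-223) = -1/223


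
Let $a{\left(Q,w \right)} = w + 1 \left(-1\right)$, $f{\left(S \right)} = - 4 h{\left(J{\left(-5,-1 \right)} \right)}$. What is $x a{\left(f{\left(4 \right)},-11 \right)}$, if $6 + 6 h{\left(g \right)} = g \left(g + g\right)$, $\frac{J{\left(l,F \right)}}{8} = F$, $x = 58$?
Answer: $-696$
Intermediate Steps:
$J{\left(l,F \right)} = 8 F$
$h{\left(g \right)} = -1 + \frac{g^{2}}{3}$ ($h{\left(g \right)} = -1 + \frac{g \left(g + g\right)}{6} = -1 + \frac{g 2 g}{6} = -1 + \frac{2 g^{2}}{6} = -1 + \frac{g^{2}}{3}$)
$f{\left(S \right)} = - \frac{244}{3}$ ($f{\left(S \right)} = - 4 \left(-1 + \frac{\left(8 \left(-1\right)\right)^{2}}{3}\right) = - 4 \left(-1 + \frac{\left(-8\right)^{2}}{3}\right) = - 4 \left(-1 + \frac{1}{3} \cdot 64\right) = - 4 \left(-1 + \frac{64}{3}\right) = \left(-4\right) \frac{61}{3} = - \frac{244}{3}$)
$a{\left(Q,w \right)} = -1 + w$ ($a{\left(Q,w \right)} = w - 1 = -1 + w$)
$x a{\left(f{\left(4 \right)},-11 \right)} = 58 \left(-1 - 11\right) = 58 \left(-12\right) = -696$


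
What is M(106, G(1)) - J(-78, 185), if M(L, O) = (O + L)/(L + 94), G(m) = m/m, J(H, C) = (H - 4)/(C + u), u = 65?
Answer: 863/1000 ≈ 0.86300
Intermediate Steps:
J(H, C) = (-4 + H)/(65 + C) (J(H, C) = (H - 4)/(C + 65) = (-4 + H)/(65 + C))
G(m) = 1
M(L, O) = (L + O)/(94 + L)
M(106, G(1)) - J(-78, 185) = (106 + 1)/(94 + 106) - (-4 - 78)/(65 + 185) = 107/200 - (-82)/250 = (1/200)*107 - (-82)/250 = 107/200 - 1*(-41/125) = 107/200 + 41/125 = 863/1000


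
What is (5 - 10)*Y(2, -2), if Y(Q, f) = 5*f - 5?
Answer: 75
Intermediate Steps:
Y(Q, f) = -5 + 5*f
(5 - 10)*Y(2, -2) = (5 - 10)*(-5 + 5*(-2)) = -5*(-5 - 10) = -5*(-15) = 75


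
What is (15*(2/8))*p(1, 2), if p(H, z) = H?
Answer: 15/4 ≈ 3.7500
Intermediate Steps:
(15*(2/8))*p(1, 2) = (15*(2/8))*1 = (15*(2*(1/8)))*1 = (15*(1/4))*1 = (15/4)*1 = 15/4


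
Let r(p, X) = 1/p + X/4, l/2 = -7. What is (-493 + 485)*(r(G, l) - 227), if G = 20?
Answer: 9218/5 ≈ 1843.6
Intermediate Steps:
l = -14 (l = 2*(-7) = -14)
r(p, X) = 1/p + X/4 (r(p, X) = 1/p + X*(¼) = 1/p + X/4)
(-493 + 485)*(r(G, l) - 227) = (-493 + 485)*((1/20 + (¼)*(-14)) - 227) = -8*((1/20 - 7/2) - 227) = -8*(-69/20 - 227) = -8*(-4609/20) = 9218/5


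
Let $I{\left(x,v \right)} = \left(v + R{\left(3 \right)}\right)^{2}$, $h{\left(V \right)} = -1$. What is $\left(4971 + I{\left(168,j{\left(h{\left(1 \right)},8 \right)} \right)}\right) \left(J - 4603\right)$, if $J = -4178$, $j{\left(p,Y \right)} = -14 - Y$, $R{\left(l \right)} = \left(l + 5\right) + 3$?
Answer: $-44712852$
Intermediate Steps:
$R{\left(l \right)} = 8 + l$ ($R{\left(l \right)} = \left(5 + l\right) + 3 = 8 + l$)
$I{\left(x,v \right)} = \left(11 + v\right)^{2}$ ($I{\left(x,v \right)} = \left(v + \left(8 + 3\right)\right)^{2} = \left(v + 11\right)^{2} = \left(11 + v\right)^{2}$)
$\left(4971 + I{\left(168,j{\left(h{\left(1 \right)},8 \right)} \right)}\right) \left(J - 4603\right) = \left(4971 + \left(11 - 22\right)^{2}\right) \left(-4178 - 4603\right) = \left(4971 + \left(11 - 22\right)^{2}\right) \left(-8781\right) = \left(4971 + \left(-11\right)^{2}\right) \left(-8781\right) = \left(4971 + 121\right) \left(-8781\right) = 5092 \left(-8781\right) = -44712852$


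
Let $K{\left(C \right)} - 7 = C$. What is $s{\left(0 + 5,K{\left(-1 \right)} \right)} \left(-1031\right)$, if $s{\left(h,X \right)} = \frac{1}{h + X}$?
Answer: $- \frac{1031}{11} \approx -93.727$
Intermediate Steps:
$K{\left(C \right)} = 7 + C$
$s{\left(h,X \right)} = \frac{1}{X + h}$
$s{\left(0 + 5,K{\left(-1 \right)} \right)} \left(-1031\right) = \frac{1}{\left(7 - 1\right) + \left(0 + 5\right)} \left(-1031\right) = \frac{1}{6 + 5} \left(-1031\right) = \frac{1}{11} \left(-1031\right) = - \frac{1031}{11}$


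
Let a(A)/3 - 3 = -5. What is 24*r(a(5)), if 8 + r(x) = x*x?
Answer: 672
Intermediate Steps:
a(A) = -6 (a(A) = 9 + 3*(-5) = 9 - 15 = -6)
r(x) = -8 + x² (r(x) = -8 + x*x = -8 + x²)
24*r(a(5)) = 24*(-8 + (-6)²) = 24*(-8 + 36) = 24*28 = 672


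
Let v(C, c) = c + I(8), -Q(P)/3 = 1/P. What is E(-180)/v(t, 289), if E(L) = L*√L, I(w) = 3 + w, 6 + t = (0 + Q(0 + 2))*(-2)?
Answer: -18*I*√5/5 ≈ -8.0499*I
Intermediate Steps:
Q(P) = -3/P
t = -3 (t = -6 + (0 - 3/(0 + 2))*(-2) = -6 + (0 - 3/2)*(-2) = -6 - 3/2*(-2) = -6 + 3 = -3)
E(L) = L^(3/2)
v(C, c) = 11 + c (v(C, c) = c + (3 + 8) = c + 11 = 11 + c)
E(-180)/v(t, 289) = (-180)^(3/2)/(11 + 289) = -1080*I*√5/300 = -1080*I*√5*(1/300) = -18*I*√5/5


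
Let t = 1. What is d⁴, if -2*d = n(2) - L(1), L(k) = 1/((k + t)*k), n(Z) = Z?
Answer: 81/256 ≈ 0.31641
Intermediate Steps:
L(k) = 1/(k*(1 + k)) (L(k) = 1/((k + 1)*k) = 1/((1 + k)*k) = 1/(k*(1 + k)))
d = -¾ (d = -(2 - 1/(1*(1 + 1)))/2 = -(2 - 1/2)/2 = -(2 - 1*½)/2 = -(2 - ½)/2 = -½*3/2 = -¾ ≈ -0.75000)
d⁴ = (-¾)⁴ = 81/256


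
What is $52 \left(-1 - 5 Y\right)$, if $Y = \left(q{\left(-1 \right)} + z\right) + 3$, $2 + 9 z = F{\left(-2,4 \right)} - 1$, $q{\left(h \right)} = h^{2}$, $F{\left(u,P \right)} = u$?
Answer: $- \frac{8528}{9} \approx -947.56$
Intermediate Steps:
$z = - \frac{5}{9}$ ($z = - \frac{2}{9} + \frac{-2 - 1}{9} = - \frac{2}{9} + \frac{1}{9} \left(-3\right) = - \frac{2}{9} - \frac{1}{3} = - \frac{5}{9} \approx -0.55556$)
$Y = \frac{31}{9}$ ($Y = \left(\left(-1\right)^{2} - \frac{5}{9}\right) + 3 = \left(1 - \frac{5}{9}\right) + 3 = \frac{4}{9} + 3 = \frac{31}{9} \approx 3.4444$)
$52 \left(-1 - 5 Y\right) = 52 \left(-1 - \frac{155}{9}\right) = 52 \left(- \frac{164}{9}\right) = - \frac{8528}{9}$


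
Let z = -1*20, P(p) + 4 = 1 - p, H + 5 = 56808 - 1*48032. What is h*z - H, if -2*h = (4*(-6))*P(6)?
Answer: -6611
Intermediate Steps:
H = 8771 (H = -5 + (56808 - 1*48032) = -5 + (56808 - 48032) = -5 + 8776 = 8771)
P(p) = -3 - p (P(p) = -4 + (1 - p) = -3 - p)
z = -20
h = -108 (h = -4*(-6)*(-3 - 1*6)/2 = -(-12)*(-3 - 6) = -(-12)*(-9) = -½*216 = -108)
h*z - H = -108*(-20) - 1*8771 = 2160 - 8771 = -6611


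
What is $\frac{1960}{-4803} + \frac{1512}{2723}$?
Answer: $\frac{275008}{1868367} \approx 0.14719$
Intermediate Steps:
$\frac{1960}{-4803} + \frac{1512}{2723} = 1960 \left(- \frac{1}{4803}\right) + 1512 \cdot \frac{1}{2723} = - \frac{1960}{4803} + \frac{216}{389} = \frac{275008}{1868367}$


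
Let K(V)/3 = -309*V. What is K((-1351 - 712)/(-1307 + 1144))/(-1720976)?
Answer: 1912401/280519088 ≈ 0.0068174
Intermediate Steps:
K(V) = -927*V (K(V) = 3*(-309*V) = -927*V)
K((-1351 - 712)/(-1307 + 1144))/(-1720976) = -927*(-1351 - 712)/(-1307 + 1144)/(-1720976) = -(-1912401)/(-163)*(-1/1720976) = -(-1912401)*(-1)/163*(-1/1720976) = -927*2063/163*(-1/1720976) = -1912401/163*(-1/1720976) = 1912401/280519088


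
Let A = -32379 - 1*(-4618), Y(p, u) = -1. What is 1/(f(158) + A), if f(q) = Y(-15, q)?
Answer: -1/27762 ≈ -3.6020e-5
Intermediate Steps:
f(q) = -1
A = -27761 (A = -32379 + 4618 = -27761)
1/(f(158) + A) = 1/(-1 - 27761) = 1/(-27762) = -1/27762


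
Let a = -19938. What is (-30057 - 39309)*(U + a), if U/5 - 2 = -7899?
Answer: 4121935818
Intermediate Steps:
U = -39485 (U = 10 + 5*(-7899) = 10 - 39495 = -39485)
(-30057 - 39309)*(U + a) = (-30057 - 39309)*(-39485 - 19938) = -69366*(-59423) = 4121935818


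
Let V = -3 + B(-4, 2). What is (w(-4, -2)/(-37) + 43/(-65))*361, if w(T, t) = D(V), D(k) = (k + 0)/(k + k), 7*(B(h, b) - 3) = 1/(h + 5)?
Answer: -1172167/4810 ≈ -243.69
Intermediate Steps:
B(h, b) = 3 + 1/(7*(5 + h)) (B(h, b) = 3 + 1/(7*(h + 5)) = 3 + 1/(7*(5 + h)))
V = ⅐ (V = -3 + (106 + 21*(-4))/(7*(5 - 4)) = -3 + (⅐)*(106 - 84)/1 = -3 + (⅐)*1*22 = -3 + 22/7 = ⅐ ≈ 0.14286)
D(k) = ½ (D(k) = k/((2*k)) = k*(1/(2*k)) = ½)
w(T, t) = ½
(w(-4, -2)/(-37) + 43/(-65))*361 = ((½)/(-37) + 43/(-65))*361 = ((½)*(-1/37) + 43*(-1/65))*361 = (-1/74 - 43/65)*361 = -3247/4810*361 = -1172167/4810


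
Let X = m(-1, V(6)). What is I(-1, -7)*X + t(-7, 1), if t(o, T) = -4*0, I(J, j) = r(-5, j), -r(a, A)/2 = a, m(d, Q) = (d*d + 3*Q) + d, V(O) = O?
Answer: 180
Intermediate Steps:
m(d, Q) = d + d**2 + 3*Q (m(d, Q) = (d**2 + 3*Q) + d = d + d**2 + 3*Q)
r(a, A) = -2*a
I(J, j) = 10 (I(J, j) = -2*(-5) = 10)
t(o, T) = 0
X = 18 (X = -1 + (-1)**2 + 3*6 = -1 + 1 + 18 = 18)
I(-1, -7)*X + t(-7, 1) = 10*18 + 0 = 180 + 0 = 180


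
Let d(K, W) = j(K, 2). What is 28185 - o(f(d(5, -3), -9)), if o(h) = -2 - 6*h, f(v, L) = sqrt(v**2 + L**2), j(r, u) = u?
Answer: 28187 + 6*sqrt(85) ≈ 28242.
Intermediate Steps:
d(K, W) = 2
f(v, L) = sqrt(L**2 + v**2)
28185 - o(f(d(5, -3), -9)) = 28185 - (-2 - 6*sqrt((-9)**2 + 2**2)) = 28185 - (-2 - 6*sqrt(81 + 4)) = 28185 - (-2 - 6*sqrt(85)) = 28185 + (2 + 6*sqrt(85)) = 28187 + 6*sqrt(85)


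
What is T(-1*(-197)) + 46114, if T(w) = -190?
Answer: 45924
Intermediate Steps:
T(-1*(-197)) + 46114 = -190 + 46114 = 45924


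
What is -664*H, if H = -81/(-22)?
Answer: -26892/11 ≈ -2444.7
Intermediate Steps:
H = 81/22 (H = -81*(-1/22) = 81/22 ≈ 3.6818)
-664*H = -664*81/22 = -26892/11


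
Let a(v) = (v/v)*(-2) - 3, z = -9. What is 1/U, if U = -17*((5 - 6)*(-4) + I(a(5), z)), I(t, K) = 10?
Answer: -1/238 ≈ -0.0042017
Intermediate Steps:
a(v) = -5 (a(v) = 1*(-2) - 3 = -2 - 3 = -5)
U = -238 (U = -17*((5 - 6)*(-4) + 10) = -17*(-1*(-4) + 10) = -17*(4 + 10) = -17*14 = -238)
1/U = 1/(-238) = -1/238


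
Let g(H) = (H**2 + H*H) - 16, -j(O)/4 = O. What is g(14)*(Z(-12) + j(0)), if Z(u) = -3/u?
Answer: 94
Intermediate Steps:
j(O) = -4*O
g(H) = -16 + 2*H**2 (g(H) = (H**2 + H**2) - 16 = 2*H**2 - 16 = -16 + 2*H**2)
g(14)*(Z(-12) + j(0)) = (-16 + 2*14**2)*(-3/(-12) - 4*0) = (-16 + 2*196)*(-3*(-1/12) + 0) = (-16 + 392)*(1/4 + 0) = 376*(1/4) = 94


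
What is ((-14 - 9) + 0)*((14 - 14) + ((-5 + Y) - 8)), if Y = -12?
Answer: 575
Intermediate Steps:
((-14 - 9) + 0)*((14 - 14) + ((-5 + Y) - 8)) = ((-14 - 9) + 0)*((14 - 14) + ((-5 - 12) - 8)) = (-23 + 0)*(0 + (-17 - 8)) = -23*(0 - 25) = -23*(-25) = 575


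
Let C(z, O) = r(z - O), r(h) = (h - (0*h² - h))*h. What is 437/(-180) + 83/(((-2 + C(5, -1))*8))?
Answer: -11489/5040 ≈ -2.2796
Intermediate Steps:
r(h) = 2*h² (r(h) = (h - (0 - h))*h = (h - (-1)*h)*h = (h + h)*h = (2*h)*h = 2*h²)
C(z, O) = 2*(z - O)²
437/(-180) + 83/(((-2 + C(5, -1))*8)) = 437/(-180) + 83/(((-2 + 2*(-1 - 1*5)²)*8)) = 437*(-1/180) + 83/(((-2 + 2*(-1 - 5)²)*8)) = -437/180 + 83/(((-2 + 2*(-6)²)*8)) = -437/180 + 83/(((-2 + 2*36)*8)) = -437/180 + 83/(((-2 + 72)*8)) = -437/180 + 83/((70*8)) = -437/180 + 83/560 = -11489/5040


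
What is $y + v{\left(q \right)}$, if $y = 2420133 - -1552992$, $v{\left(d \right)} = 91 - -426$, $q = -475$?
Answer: $3973642$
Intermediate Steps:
$v{\left(d \right)} = 517$ ($v{\left(d \right)} = 91 + 426 = 517$)
$y = 3973125$ ($y = 2420133 + 1552992 = 3973125$)
$y + v{\left(q \right)} = 3973125 + 517 = 3973642$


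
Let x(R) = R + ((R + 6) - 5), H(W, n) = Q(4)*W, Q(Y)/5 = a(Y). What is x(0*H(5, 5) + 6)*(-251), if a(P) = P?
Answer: -3263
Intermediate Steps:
Q(Y) = 5*Y
H(W, n) = 20*W (H(W, n) = (5*4)*W = 20*W)
x(R) = 1 + 2*R (x(R) = R + ((6 + R) - 5) = R + (1 + R) = 1 + 2*R)
x(0*H(5, 5) + 6)*(-251) = (1 + 2*(0*(20*5) + 6))*(-251) = (1 + 2*(0*100 + 6))*(-251) = (1 + 2*(0 + 6))*(-251) = (1 + 2*6)*(-251) = (1 + 12)*(-251) = 13*(-251) = -3263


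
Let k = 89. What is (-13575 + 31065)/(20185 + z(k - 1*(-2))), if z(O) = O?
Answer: 8745/10138 ≈ 0.86260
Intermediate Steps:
(-13575 + 31065)/(20185 + z(k - 1*(-2))) = (-13575 + 31065)/(20185 + (89 - 1*(-2))) = 17490/(20185 + (89 + 2)) = 17490/(20185 + 91) = 17490/20276 = 17490*(1/20276) = 8745/10138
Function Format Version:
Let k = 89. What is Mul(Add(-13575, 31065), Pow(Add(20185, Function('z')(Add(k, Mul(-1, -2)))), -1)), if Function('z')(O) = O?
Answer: Rational(8745, 10138) ≈ 0.86260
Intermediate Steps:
Mul(Add(-13575, 31065), Pow(Add(20185, Function('z')(Add(k, Mul(-1, -2)))), -1)) = Mul(Add(-13575, 31065), Pow(Add(20185, Add(89, Mul(-1, -2))), -1)) = Mul(17490, Pow(Add(20185, Add(89, 2)), -1)) = Mul(17490, Pow(Add(20185, 91), -1)) = Mul(17490, Pow(20276, -1)) = Mul(17490, Rational(1, 20276)) = Rational(8745, 10138)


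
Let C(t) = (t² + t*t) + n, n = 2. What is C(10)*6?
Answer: 1212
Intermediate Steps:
C(t) = 2 + 2*t² (C(t) = (t² + t*t) + 2 = (t² + t²) + 2 = 2*t² + 2 = 2 + 2*t²)
C(10)*6 = (2 + 2*10²)*6 = (2 + 2*100)*6 = (2 + 200)*6 = 202*6 = 1212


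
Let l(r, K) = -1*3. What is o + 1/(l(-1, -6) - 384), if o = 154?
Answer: 59597/387 ≈ 154.00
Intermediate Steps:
l(r, K) = -3
o + 1/(l(-1, -6) - 384) = 154 + 1/(-3 - 384) = 154 + 1/(-387) = 154 - 1/387 = 59597/387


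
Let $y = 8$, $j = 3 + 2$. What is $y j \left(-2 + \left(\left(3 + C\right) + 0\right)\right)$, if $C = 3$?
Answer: $160$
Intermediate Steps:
$j = 5$
$y j \left(-2 + \left(\left(3 + C\right) + 0\right)\right) = 8 \cdot 5 \left(-2 + \left(\left(3 + 3\right) + 0\right)\right) = 40 \left(-2 + \left(6 + 0\right)\right) = 40 \left(-2 + 6\right) = 40 \cdot 4 = 160$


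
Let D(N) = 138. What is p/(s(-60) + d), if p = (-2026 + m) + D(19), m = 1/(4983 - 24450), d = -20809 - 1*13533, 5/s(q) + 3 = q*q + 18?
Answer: 8857640977/161117100585 ≈ 0.054976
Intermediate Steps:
s(q) = 5/(15 + q**2) (s(q) = 5/(-3 + (q*q + 18)) = 5/(-3 + (q**2 + 18)) = 5/(-3 + (18 + q**2)) = 5/(15 + q**2))
d = -34342 (d = -20809 - 13533 = -34342)
m = -1/19467 (m = 1/(-19467) = -1/19467 ≈ -5.1369e-5)
p = -36753697/19467 (p = (-2026 - 1/19467) + 138 = -39440143/19467 + 138 = -36753697/19467 ≈ -1888.0)
p/(s(-60) + d) = -36753697/(19467*(5/(15 + (-60)**2) - 34342)) = -36753697/(19467*(5/(15 + 3600) - 34342)) = -36753697/(19467*(5/3615 - 34342)) = -36753697/(19467*(5*(1/3615) - 34342)) = -36753697/(19467*(1/723 - 34342)) = -36753697/(19467*(-24829265/723)) = -36753697/19467*(-723/24829265) = 8857640977/161117100585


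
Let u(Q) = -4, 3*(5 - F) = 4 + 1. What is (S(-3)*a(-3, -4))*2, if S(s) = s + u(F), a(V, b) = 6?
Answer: -84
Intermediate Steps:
F = 10/3 (F = 5 - (4 + 1)/3 = 5 - ⅓*5 = 5 - 5/3 = 10/3 ≈ 3.3333)
S(s) = -4 + s (S(s) = s - 4 = -4 + s)
(S(-3)*a(-3, -4))*2 = ((-4 - 3)*6)*2 = -7*6*2 = -42*2 = -84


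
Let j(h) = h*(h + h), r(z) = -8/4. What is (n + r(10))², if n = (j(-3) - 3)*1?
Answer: 169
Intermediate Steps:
r(z) = -2 (r(z) = -8*¼ = -2)
j(h) = 2*h² (j(h) = h*(2*h) = 2*h²)
n = 15 (n = (2*(-3)² - 3)*1 = (2*9 - 3)*1 = (18 - 3)*1 = 15*1 = 15)
(n + r(10))² = (15 - 2)² = 13² = 169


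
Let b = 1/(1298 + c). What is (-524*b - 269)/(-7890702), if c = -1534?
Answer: 7870/232775709 ≈ 3.3809e-5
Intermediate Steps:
b = -1/236 (b = 1/(1298 - 1534) = 1/(-236) = -1/236 ≈ -0.0042373)
(-524*b - 269)/(-7890702) = (-524*(-1/236) - 269)/(-7890702) = (131/59 - 269)*(-1/7890702) = -15740/59*(-1/7890702) = 7870/232775709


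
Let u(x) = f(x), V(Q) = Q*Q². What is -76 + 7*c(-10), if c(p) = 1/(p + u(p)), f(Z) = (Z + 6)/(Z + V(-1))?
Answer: -8133/106 ≈ -76.726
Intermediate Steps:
V(Q) = Q³
f(Z) = (6 + Z)/(-1 + Z) (f(Z) = (Z + 6)/(Z + (-1)³) = (6 + Z)/(Z - 1) = (6 + Z)/(-1 + Z))
u(x) = (6 + x)/(-1 + x)
c(p) = 1/(p + (6 + p)/(-1 + p))
-76 + 7*c(-10) = -76 + 7*((-1 - 10)/(6 + (-10)²)) = -76 + 7*(-11/(6 + 100)) = -76 + 7*(-11/106) = -76 - 77/106 = -8133/106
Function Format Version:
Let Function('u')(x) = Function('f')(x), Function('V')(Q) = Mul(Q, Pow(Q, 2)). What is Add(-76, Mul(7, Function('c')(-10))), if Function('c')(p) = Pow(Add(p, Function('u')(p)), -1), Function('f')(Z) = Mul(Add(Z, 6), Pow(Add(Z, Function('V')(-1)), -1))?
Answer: Rational(-8133, 106) ≈ -76.726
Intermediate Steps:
Function('V')(Q) = Pow(Q, 3)
Function('f')(Z) = Mul(Pow(Add(-1, Z), -1), Add(6, Z)) (Function('f')(Z) = Mul(Add(Z, 6), Pow(Add(Z, Pow(-1, 3)), -1)) = Mul(Add(6, Z), Pow(Add(Z, -1), -1)) = Mul(Add(6, Z), Pow(Add(-1, Z), -1)) = Mul(Pow(Add(-1, Z), -1), Add(6, Z)))
Function('u')(x) = Mul(Pow(Add(-1, x), -1), Add(6, x))
Function('c')(p) = Pow(Add(p, Mul(Pow(Add(-1, p), -1), Add(6, p))), -1)
Add(-76, Mul(7, Function('c')(-10))) = Add(-76, Mul(7, Mul(Pow(Add(6, Pow(-10, 2)), -1), Add(-1, -10)))) = Add(-76, Mul(7, Mul(Pow(Add(6, 100), -1), -11))) = Add(-76, Mul(7, Mul(Pow(106, -1), -11))) = Add(-76, Mul(7, Mul(Rational(1, 106), -11))) = Add(-76, Mul(7, Rational(-11, 106))) = Add(-76, Rational(-77, 106)) = Rational(-8133, 106)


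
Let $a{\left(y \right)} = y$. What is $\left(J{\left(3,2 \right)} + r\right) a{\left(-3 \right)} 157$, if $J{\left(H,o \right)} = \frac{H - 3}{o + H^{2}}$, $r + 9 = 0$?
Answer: $4239$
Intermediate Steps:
$r = -9$ ($r = -9 + 0 = -9$)
$J{\left(H,o \right)} = \frac{-3 + H}{o + H^{2}}$
$\left(J{\left(3,2 \right)} + r\right) a{\left(-3 \right)} 157 = \left(\frac{-3 + 3}{2 + 3^{2}} - 9\right) \left(-3\right) 157 = \left(\frac{1}{2 + 9} \cdot 0 - 9\right) \left(-3\right) 157 = \left(\frac{1}{11} \cdot 0 - 9\right) \left(-3\right) 157 = \left(0 - 9\right) \left(-3\right) 157 = \left(-9\right) \left(-3\right) 157 = 27 \cdot 157 = 4239$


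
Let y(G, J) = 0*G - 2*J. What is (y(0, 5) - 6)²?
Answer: 256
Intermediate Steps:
y(G, J) = -2*J (y(G, J) = 0 - 2*J = -2*J)
(y(0, 5) - 6)² = (-2*5 - 6)² = (-10 - 6)² = (-16)² = 256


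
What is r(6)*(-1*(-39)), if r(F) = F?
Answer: 234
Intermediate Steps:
r(6)*(-1*(-39)) = 6*(-1*(-39)) = 6*39 = 234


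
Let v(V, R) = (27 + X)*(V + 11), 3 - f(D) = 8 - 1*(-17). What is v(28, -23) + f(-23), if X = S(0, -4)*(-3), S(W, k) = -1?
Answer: 1148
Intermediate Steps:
f(D) = -22 (f(D) = 3 - (8 - 1*(-17)) = 3 - (8 + 17) = 3 - 1*25 = 3 - 25 = -22)
X = 3 (X = -1*(-3) = 3)
v(V, R) = 330 + 30*V (v(V, R) = (27 + 3)*(V + 11) = 30*(11 + V) = 330 + 30*V)
v(28, -23) + f(-23) = (330 + 30*28) - 22 = (330 + 840) - 22 = 1170 - 22 = 1148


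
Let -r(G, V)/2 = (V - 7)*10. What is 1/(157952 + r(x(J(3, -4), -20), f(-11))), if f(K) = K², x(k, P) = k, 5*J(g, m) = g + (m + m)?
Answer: 1/155672 ≈ 6.4238e-6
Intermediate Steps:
J(g, m) = g/5 + 2*m/5 (J(g, m) = (g + (m + m))/5 = (g + 2*m)/5 = g/5 + 2*m/5)
r(G, V) = 140 - 20*V (r(G, V) = -2*(V - 7)*10 = -2*(-7 + V)*10 = -2*(-70 + 10*V) = 140 - 20*V)
1/(157952 + r(x(J(3, -4), -20), f(-11))) = 1/(157952 + (140 - 20*(-11)²)) = 1/(157952 + (140 - 20*121)) = 1/(157952 + (140 - 2420)) = 1/(157952 - 2280) = 1/155672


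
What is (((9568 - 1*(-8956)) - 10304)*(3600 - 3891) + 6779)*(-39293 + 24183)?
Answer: 36040991510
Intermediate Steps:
(((9568 - 1*(-8956)) - 10304)*(3600 - 3891) + 6779)*(-39293 + 24183) = (((9568 + 8956) - 10304)*(-291) + 6779)*(-15110) = ((18524 - 10304)*(-291) + 6779)*(-15110) = (8220*(-291) + 6779)*(-15110) = (-2392020 + 6779)*(-15110) = -2385241*(-15110) = 36040991510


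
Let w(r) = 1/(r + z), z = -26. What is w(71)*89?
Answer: 89/45 ≈ 1.9778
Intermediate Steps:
w(r) = 1/(-26 + r) (w(r) = 1/(r - 26) = 1/(-26 + r))
w(71)*89 = 89/(-26 + 71) = 89/45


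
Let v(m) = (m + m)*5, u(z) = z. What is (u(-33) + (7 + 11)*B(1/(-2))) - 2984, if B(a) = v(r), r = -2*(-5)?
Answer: -1217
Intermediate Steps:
r = 10
v(m) = 10*m (v(m) = (2*m)*5 = 10*m)
B(a) = 100 (B(a) = 10*10 = 100)
(u(-33) + (7 + 11)*B(1/(-2))) - 2984 = (-33 + (7 + 11)*100) - 2984 = (-33 + 18*100) - 2984 = (-33 + 1800) - 2984 = 1767 - 2984 = -1217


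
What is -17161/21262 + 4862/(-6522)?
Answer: -107649943/69335382 ≈ -1.5526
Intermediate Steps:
-17161/21262 + 4862/(-6522) = -17161*1/21262 + 4862*(-1/6522) = -17161/21262 - 2431/3261 = -107649943/69335382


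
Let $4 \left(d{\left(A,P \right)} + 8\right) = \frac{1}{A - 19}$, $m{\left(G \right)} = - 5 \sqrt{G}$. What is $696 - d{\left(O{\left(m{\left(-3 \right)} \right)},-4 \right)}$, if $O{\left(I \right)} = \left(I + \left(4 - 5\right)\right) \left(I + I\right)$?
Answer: $\frac{5 \left(5632 \sqrt{3} + 95181 i\right)}{4 \left(10 \sqrt{3} + 169 i\right)} \approx 704.0 + 0.00015002 i$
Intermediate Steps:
$O{\left(I \right)} = 2 I \left(-1 + I\right)$ ($O{\left(I \right)} = \left(I + \left(4 - 5\right)\right) 2 I = \left(I - 1\right) 2 I = \left(-1 + I\right) 2 I = 2 I \left(-1 + I\right)$)
$d{\left(A,P \right)} = -8 + \frac{1}{4 \left(-19 + A\right)}$ ($d{\left(A,P \right)} = -8 + \frac{1}{4 \left(A - 19\right)} = -8 + \frac{1}{4 \left(-19 + A\right)}$)
$696 - d{\left(O{\left(m{\left(-3 \right)} \right)},-4 \right)} = 696 - \frac{609 - 32 \cdot 2 \left(- 5 \sqrt{-3}\right) \left(-1 - 5 \sqrt{-3}\right)}{4 \left(-19 + 2 \left(- 5 \sqrt{-3}\right) \left(-1 - 5 \sqrt{-3}\right)\right)} = 696 - \frac{609 - 32 \cdot 2 \left(- 5 i \sqrt{3}\right) \left(-1 - 5 i \sqrt{3}\right)}{4 \left(-19 + 2 \left(- 5 i \sqrt{3}\right) \left(-1 - 5 i \sqrt{3}\right)\right)} = 696 - \frac{609 - 32 \left(- 10 i \sqrt{3} \left(-1 - 5 i \sqrt{3}\right)\right)}{4 \left(-19 - 10 i \sqrt{3} \left(-1 - 5 i \sqrt{3}\right)\right)} = 696 - \frac{609 + 320 i \sqrt{3} \left(-1 - 5 i \sqrt{3}\right)}{4 \left(-19 - 10 i \sqrt{3} \left(-1 - 5 i \sqrt{3}\right)\right)}$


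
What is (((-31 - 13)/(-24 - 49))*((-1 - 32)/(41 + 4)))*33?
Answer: -5324/365 ≈ -14.586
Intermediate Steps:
(((-31 - 13)/(-24 - 49))*((-1 - 32)/(41 + 4)))*33 = ((-44/(-73))*(-33/45))*33 = ((-44*(-1/73))*(-33*1/45))*33 = ((44/73)*(-11/15))*33 = -484/1095*33 = -5324/365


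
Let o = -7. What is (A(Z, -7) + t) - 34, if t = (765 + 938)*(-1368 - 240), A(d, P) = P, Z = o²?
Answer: -2738465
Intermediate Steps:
Z = 49 (Z = (-7)² = 49)
t = -2738424 (t = 1703*(-1608) = -2738424)
(A(Z, -7) + t) - 34 = (-7 - 2738424) - 34 = -2738431 - 34 = -2738465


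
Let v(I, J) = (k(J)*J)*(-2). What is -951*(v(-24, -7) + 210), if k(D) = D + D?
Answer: -13314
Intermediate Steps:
k(D) = 2*D
v(I, J) = -4*J² (v(I, J) = ((2*J)*J)*(-2) = (2*J²)*(-2) = -4*J²)
-951*(v(-24, -7) + 210) = -951*(-4*(-7)² + 210) = -951*(-4*49 + 210) = -951*(-196 + 210) = -951*14 = -13314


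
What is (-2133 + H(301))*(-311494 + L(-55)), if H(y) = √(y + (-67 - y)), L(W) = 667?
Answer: 662993991 - 310827*I*√67 ≈ 6.6299e+8 - 2.5442e+6*I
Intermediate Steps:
H(y) = I*√67 (H(y) = √(-67) = I*√67)
(-2133 + H(301))*(-311494 + L(-55)) = (-2133 + I*√67)*(-311494 + 667) = (-2133 + I*√67)*(-310827) = 662993991 - 310827*I*√67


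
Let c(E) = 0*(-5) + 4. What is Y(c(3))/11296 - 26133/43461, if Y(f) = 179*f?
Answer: -22006691/40911288 ≈ -0.53791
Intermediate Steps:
c(E) = 4 (c(E) = 0 + 4 = 4)
Y(c(3))/11296 - 26133/43461 = (179*4)/11296 - 26133/43461 = 716*(1/11296) - 26133*1/43461 = 179/2824 - 8711/14487 = -22006691/40911288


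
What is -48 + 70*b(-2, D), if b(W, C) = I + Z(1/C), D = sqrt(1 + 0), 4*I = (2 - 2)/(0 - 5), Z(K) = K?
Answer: 22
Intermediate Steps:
I = 0 (I = ((2 - 2)/(0 - 5))/4 = (0/(-5))/4 = (0*(-1/5))/4 = (1/4)*0 = 0)
D = 1 (D = sqrt(1) = 1)
b(W, C) = 1/C (b(W, C) = 0 + 1/C = 1/C)
-48 + 70*b(-2, D) = -48 + 70/1 = -48 + 70*1 = -48 + 70 = 22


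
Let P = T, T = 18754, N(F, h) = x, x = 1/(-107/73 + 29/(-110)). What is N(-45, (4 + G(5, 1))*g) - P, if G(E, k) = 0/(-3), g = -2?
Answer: -260444828/13887 ≈ -18755.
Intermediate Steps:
G(E, k) = 0 (G(E, k) = 0*(-⅓) = 0)
x = -8030/13887 (x = 1/(-107*1/73 + 29*(-1/110)) = 1/(-107/73 - 29/110) = 1/(-13887/8030) = -8030/13887 ≈ -0.57824)
N(F, h) = -8030/13887
P = 18754
N(-45, (4 + G(5, 1))*g) - P = -8030/13887 - 1*18754 = -8030/13887 - 18754 = -260444828/13887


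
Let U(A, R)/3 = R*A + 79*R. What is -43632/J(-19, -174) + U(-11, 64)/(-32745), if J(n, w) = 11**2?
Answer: -476769872/1320715 ≈ -360.99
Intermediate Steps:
J(n, w) = 121
U(A, R) = 237*R + 3*A*R (U(A, R) = 3*(R*A + 79*R) = 3*(A*R + 79*R) = 3*(79*R + A*R) = 237*R + 3*A*R)
-43632/J(-19, -174) + U(-11, 64)/(-32745) = -43632/121 + (3*64*(79 - 11))/(-32745) = -43632*1/121 + (3*64*68)*(-1/32745) = -43632/121 + 13056*(-1/32745) = -43632/121 - 4352/10915 = -476769872/1320715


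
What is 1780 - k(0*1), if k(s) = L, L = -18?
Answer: 1798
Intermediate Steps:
k(s) = -18
1780 - k(0*1) = 1780 - 1*(-18) = 1780 + 18 = 1798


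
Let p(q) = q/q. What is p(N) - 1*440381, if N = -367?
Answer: -440380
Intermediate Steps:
p(q) = 1
p(N) - 1*440381 = 1 - 1*440381 = 1 - 440381 = -440380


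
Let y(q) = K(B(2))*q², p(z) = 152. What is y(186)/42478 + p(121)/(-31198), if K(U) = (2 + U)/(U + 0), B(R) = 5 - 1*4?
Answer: 42520018/17437219 ≈ 2.4385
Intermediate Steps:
B(R) = 1 (B(R) = 5 - 4 = 1)
K(U) = (2 + U)/U
y(q) = 3*q² (y(q) = ((2 + 1)/1)*q² = (1*3)*q² = 3*q²)
y(186)/42478 + p(121)/(-31198) = (3*186²)/42478 + 152/(-31198) = (3*34596)*(1/42478) + 152*(-1/31198) = 103788*(1/42478) - 4/821 = 51894/21239 - 4/821 = 42520018/17437219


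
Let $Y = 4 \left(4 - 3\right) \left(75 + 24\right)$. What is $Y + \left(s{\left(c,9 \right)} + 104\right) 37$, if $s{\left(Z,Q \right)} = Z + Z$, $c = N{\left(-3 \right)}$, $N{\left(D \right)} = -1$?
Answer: $4170$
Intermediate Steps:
$c = -1$
$s{\left(Z,Q \right)} = 2 Z$
$Y = 396$ ($Y = 4 \cdot 1 \cdot 99 = 4 \cdot 99 = 396$)
$Y + \left(s{\left(c,9 \right)} + 104\right) 37 = 396 + \left(2 \left(-1\right) + 104\right) 37 = 396 + \left(-2 + 104\right) 37 = 396 + 102 \cdot 37 = 396 + 3774 = 4170$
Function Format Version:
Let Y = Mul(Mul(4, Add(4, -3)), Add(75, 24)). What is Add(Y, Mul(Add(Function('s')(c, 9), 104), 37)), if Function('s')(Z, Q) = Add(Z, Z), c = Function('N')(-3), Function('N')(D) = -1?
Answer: 4170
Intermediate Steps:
c = -1
Function('s')(Z, Q) = Mul(2, Z)
Y = 396 (Y = Mul(Mul(4, 1), 99) = Mul(4, 99) = 396)
Add(Y, Mul(Add(Function('s')(c, 9), 104), 37)) = Add(396, Mul(Add(Mul(2, -1), 104), 37)) = Add(396, Mul(Add(-2, 104), 37)) = Add(396, Mul(102, 37)) = Add(396, 3774) = 4170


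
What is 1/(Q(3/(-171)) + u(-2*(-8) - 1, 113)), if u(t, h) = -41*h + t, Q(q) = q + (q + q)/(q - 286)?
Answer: -929271/4291389667 ≈ -0.00021654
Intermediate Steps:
Q(q) = q + 2*q/(-286 + q) (Q(q) = q + (2*q)/(-286 + q) = q + 2*q/(-286 + q))
u(t, h) = t - 41*h
1/(Q(3/(-171)) + u(-2*(-8) - 1, 113)) = 1/((3/(-171))*(-284 + 3/(-171))/(-286 + 3/(-171)) + ((-2*(-8) - 1) - 41*113)) = 1/((3*(-1/171))*(-284 + 3*(-1/171))/(-286 + 3*(-1/171)) + ((16 - 1) - 4633)) = 1/(-(-284 - 1/57)/(57*(-286 - 1/57)) + (15 - 4633)) = 1/(-1/57*(-16189/57)/(-16303/57) - 4618) = 1/(-1/57*(-57/16303)*(-16189/57) - 4618) = 1/(-16189/929271 - 4618) = 1/(-4291389667/929271) = -929271/4291389667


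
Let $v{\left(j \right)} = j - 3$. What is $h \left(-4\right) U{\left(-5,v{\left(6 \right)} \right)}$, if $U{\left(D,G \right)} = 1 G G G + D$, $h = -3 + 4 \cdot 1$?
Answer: $-88$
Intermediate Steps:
$v{\left(j \right)} = -3 + j$
$h = 1$ ($h = -3 + 4 = 1$)
$U{\left(D,G \right)} = D + G^{3}$ ($U{\left(D,G \right)} = G G G + D = G^{2} G + D = G^{3} + D = D + G^{3}$)
$h \left(-4\right) U{\left(-5,v{\left(6 \right)} \right)} = 1 \left(-4\right) \left(-5 + \left(-3 + 6\right)^{3}\right) = - 4 \left(-5 + 3^{3}\right) = - 4 \left(-5 + 27\right) = \left(-4\right) 22 = -88$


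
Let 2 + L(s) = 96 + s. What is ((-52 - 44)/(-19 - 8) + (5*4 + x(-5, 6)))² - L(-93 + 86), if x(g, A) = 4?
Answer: 54457/81 ≈ 672.31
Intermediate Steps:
L(s) = 94 + s (L(s) = -2 + (96 + s) = 94 + s)
((-52 - 44)/(-19 - 8) + (5*4 + x(-5, 6)))² - L(-93 + 86) = ((-52 - 44)/(-19 - 8) + (5*4 + 4))² - (94 + (-93 + 86)) = (-96/(-27) + (20 + 4))² - (94 - 7) = (-96*(-1/27) + 24)² - 1*87 = (32/9 + 24)² - 87 = (248/9)² - 87 = 61504/81 - 87 = 54457/81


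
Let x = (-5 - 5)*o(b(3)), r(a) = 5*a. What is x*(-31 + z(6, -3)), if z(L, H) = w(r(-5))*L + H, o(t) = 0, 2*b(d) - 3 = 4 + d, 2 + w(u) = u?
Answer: 0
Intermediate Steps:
w(u) = -2 + u
b(d) = 7/2 + d/2 (b(d) = 3/2 + (4 + d)/2 = 3/2 + (2 + d/2) = 7/2 + d/2)
x = 0 (x = (-5 - 5)*0 = -10*0 = 0)
z(L, H) = H - 27*L (z(L, H) = (-2 + 5*(-5))*L + H = (-2 - 25)*L + H = -27*L + H = H - 27*L)
x*(-31 + z(6, -3)) = 0*(-31 + (-3 - 27*6)) = 0*(-31 + (-3 - 162)) = 0*(-31 - 165) = 0*(-196) = 0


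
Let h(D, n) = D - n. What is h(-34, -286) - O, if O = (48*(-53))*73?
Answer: 185964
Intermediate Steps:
O = -185712 (O = -2544*73 = -185712)
h(-34, -286) - O = (-34 - 1*(-286)) - 1*(-185712) = (-34 + 286) + 185712 = 252 + 185712 = 185964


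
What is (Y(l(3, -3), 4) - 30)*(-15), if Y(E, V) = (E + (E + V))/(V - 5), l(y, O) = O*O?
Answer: 780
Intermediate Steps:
l(y, O) = O²
Y(E, V) = (V + 2*E)/(-5 + V)
(Y(l(3, -3), 4) - 30)*(-15) = ((4 + 2*(-3)²)/(-5 + 4) - 30)*(-15) = ((4 + 2*9)/(-1) - 30)*(-15) = (-(4 + 18) - 30)*(-15) = (-1*22 - 30)*(-15) = (-22 - 30)*(-15) = -52*(-15) = 780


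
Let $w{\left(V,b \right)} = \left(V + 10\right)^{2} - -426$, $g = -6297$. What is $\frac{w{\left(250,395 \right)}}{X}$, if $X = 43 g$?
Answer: $- \frac{1582}{6297} \approx -0.25123$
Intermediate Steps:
$X = -270771$ ($X = 43 \left(-6297\right) = -270771$)
$w{\left(V,b \right)} = 426 + \left(10 + V\right)^{2}$ ($w{\left(V,b \right)} = \left(10 + V\right)^{2} + 426 = 426 + \left(10 + V\right)^{2}$)
$\frac{w{\left(250,395 \right)}}{X} = \frac{426 + \left(10 + 250\right)^{2}}{-270771} = \left(426 + 260^{2}\right) \left(- \frac{1}{270771}\right) = \left(426 + 67600\right) \left(- \frac{1}{270771}\right) = 68026 \left(- \frac{1}{270771}\right) = - \frac{1582}{6297}$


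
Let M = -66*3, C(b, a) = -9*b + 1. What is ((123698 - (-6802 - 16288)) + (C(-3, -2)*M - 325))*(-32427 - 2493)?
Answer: -4920891480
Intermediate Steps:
C(b, a) = 1 - 9*b
M = -198
((123698 - (-6802 - 16288)) + (C(-3, -2)*M - 325))*(-32427 - 2493) = ((123698 - (-6802 - 16288)) + ((1 - 9*(-3))*(-198) - 325))*(-32427 - 2493) = ((123698 - 1*(-23090)) + ((1 + 27)*(-198) - 325))*(-34920) = ((123698 + 23090) + (28*(-198) - 325))*(-34920) = (146788 + (-5544 - 325))*(-34920) = (146788 - 5869)*(-34920) = 140919*(-34920) = -4920891480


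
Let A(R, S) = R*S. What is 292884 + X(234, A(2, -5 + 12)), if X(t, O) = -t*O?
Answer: 289608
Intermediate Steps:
X(t, O) = -O*t
292884 + X(234, A(2, -5 + 12)) = 292884 - 1*2*(-5 + 12)*234 = 292884 - 1*2*7*234 = 292884 - 1*14*234 = 292884 - 3276 = 289608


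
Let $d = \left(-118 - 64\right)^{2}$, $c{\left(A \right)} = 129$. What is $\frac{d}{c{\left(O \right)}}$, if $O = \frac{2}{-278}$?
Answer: $\frac{33124}{129} \approx 256.78$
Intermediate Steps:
$O = - \frac{1}{139}$ ($O = 2 \left(- \frac{1}{278}\right) = - \frac{1}{139} \approx -0.0071942$)
$d = 33124$ ($d = \left(-182\right)^{2} = 33124$)
$\frac{d}{c{\left(O \right)}} = \frac{33124}{129}$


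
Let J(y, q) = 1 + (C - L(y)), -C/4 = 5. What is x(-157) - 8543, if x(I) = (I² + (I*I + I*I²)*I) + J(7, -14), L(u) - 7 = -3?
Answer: 603719391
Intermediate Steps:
C = -20 (C = -4*5 = -20)
L(u) = 4 (L(u) = 7 - 3 = 4)
J(y, q) = -23 (J(y, q) = 1 + (-20 - 1*4) = 1 + (-20 - 4) = 1 - 24 = -23)
x(I) = -23 + I² + I*(I² + I³) (x(I) = (I² + (I*I + I*I²)*I) - 23 = (I² + (I² + I³)*I) - 23 = (I² + I*(I² + I³)) - 23 = -23 + I² + I*(I² + I³))
x(-157) - 8543 = (-23 + (-157)² + (-157)³ + (-157)⁴) - 8543 = (-23 + 24649 - 3869893 + 607573201) - 8543 = 603727934 - 8543 = 603719391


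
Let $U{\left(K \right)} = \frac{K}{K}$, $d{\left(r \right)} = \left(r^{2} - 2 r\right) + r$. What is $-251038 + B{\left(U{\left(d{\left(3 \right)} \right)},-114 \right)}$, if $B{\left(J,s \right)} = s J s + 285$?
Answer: $-237757$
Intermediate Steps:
$d{\left(r \right)} = r^{2} - r$
$U{\left(K \right)} = 1$
$B{\left(J,s \right)} = 285 + J s^{2}$ ($B{\left(J,s \right)} = J s s + 285 = J s^{2} + 285 = 285 + J s^{2}$)
$-251038 + B{\left(U{\left(d{\left(3 \right)} \right)},-114 \right)} = -251038 + \left(285 + 1 \left(-114\right)^{2}\right) = -251038 + \left(285 + 1 \cdot 12996\right) = -251038 + \left(285 + 12996\right) = -251038 + 13281 = -237757$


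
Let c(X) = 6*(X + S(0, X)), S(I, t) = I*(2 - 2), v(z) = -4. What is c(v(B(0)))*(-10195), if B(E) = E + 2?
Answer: 244680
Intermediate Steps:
B(E) = 2 + E
S(I, t) = 0 (S(I, t) = I*0 = 0)
c(X) = 6*X (c(X) = 6*(X + 0) = 6*X)
c(v(B(0)))*(-10195) = (6*(-4))*(-10195) = -24*(-10195) = 244680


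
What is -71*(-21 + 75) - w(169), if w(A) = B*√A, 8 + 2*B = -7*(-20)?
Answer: -4692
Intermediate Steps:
B = 66 (B = -4 + (-7*(-20))/2 = -4 + (½)*140 = -4 + 70 = 66)
w(A) = 66*√A
-71*(-21 + 75) - w(169) = -71*(-21 + 75) - 66*√169 = -71*54 - 66*13 = -3834 - 1*858 = -3834 - 858 = -4692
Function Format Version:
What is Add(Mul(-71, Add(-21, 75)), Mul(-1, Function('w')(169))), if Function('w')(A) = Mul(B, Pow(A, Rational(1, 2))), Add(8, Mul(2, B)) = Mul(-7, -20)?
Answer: -4692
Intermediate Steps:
B = 66 (B = Add(-4, Mul(Rational(1, 2), Mul(-7, -20))) = Add(-4, Mul(Rational(1, 2), 140)) = Add(-4, 70) = 66)
Function('w')(A) = Mul(66, Pow(A, Rational(1, 2)))
Add(Mul(-71, Add(-21, 75)), Mul(-1, Function('w')(169))) = Add(Mul(-71, Add(-21, 75)), Mul(-1, Mul(66, Pow(169, Rational(1, 2))))) = Add(Mul(-71, 54), Mul(-1, Mul(66, 13))) = Add(-3834, Mul(-1, 858)) = Add(-3834, -858) = -4692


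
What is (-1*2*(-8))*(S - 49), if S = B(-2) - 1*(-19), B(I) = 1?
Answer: -464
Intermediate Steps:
S = 20 (S = 1 - 1*(-19) = 1 + 19 = 20)
(-1*2*(-8))*(S - 49) = (-1*2*(-8))*(20 - 49) = -2*(-8)*(-29) = 16*(-29) = -464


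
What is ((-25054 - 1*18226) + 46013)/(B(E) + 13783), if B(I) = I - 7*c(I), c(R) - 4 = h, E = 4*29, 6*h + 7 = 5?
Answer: 8199/41620 ≈ 0.19700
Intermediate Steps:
h = -⅓ (h = -7/6 + (⅙)*5 = -7/6 + ⅚ = -⅓ ≈ -0.33333)
E = 116
c(R) = 11/3 (c(R) = 4 - ⅓ = 11/3)
B(I) = -77/3 + I (B(I) = I - 7*11/3 = I - 77/3 = -77/3 + I)
((-25054 - 1*18226) + 46013)/(B(E) + 13783) = ((-25054 - 1*18226) + 46013)/((-77/3 + 116) + 13783) = ((-25054 - 18226) + 46013)/(271/3 + 13783) = (-43280 + 46013)/(41620/3) = 2733*(3/41620) = 8199/41620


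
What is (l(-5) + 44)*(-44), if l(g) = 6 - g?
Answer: -2420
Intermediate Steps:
(l(-5) + 44)*(-44) = ((6 - 1*(-5)) + 44)*(-44) = ((6 + 5) + 44)*(-44) = (11 + 44)*(-44) = 55*(-44) = -2420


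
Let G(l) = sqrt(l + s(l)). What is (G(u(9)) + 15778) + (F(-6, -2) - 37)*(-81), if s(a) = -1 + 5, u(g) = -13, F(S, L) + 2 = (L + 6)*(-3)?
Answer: 19909 + 3*I ≈ 19909.0 + 3.0*I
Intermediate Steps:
F(S, L) = -20 - 3*L (F(S, L) = -2 + (L + 6)*(-3) = -2 + (6 + L)*(-3) = -2 + (-18 - 3*L) = -20 - 3*L)
s(a) = 4
G(l) = sqrt(4 + l) (G(l) = sqrt(l + 4) = sqrt(4 + l))
(G(u(9)) + 15778) + (F(-6, -2) - 37)*(-81) = (sqrt(4 - 13) + 15778) + ((-20 - 3*(-2)) - 37)*(-81) = (sqrt(-9) + 15778) + ((-20 + 6) - 37)*(-81) = (3*I + 15778) + (-14 - 37)*(-81) = (15778 + 3*I) - 51*(-81) = (15778 + 3*I) + 4131 = 19909 + 3*I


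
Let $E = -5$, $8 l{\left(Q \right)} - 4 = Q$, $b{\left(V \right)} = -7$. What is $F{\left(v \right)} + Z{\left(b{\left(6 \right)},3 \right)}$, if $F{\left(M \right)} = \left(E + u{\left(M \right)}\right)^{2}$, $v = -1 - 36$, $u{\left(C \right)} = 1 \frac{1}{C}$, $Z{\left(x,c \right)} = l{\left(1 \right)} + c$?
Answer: $\frac{316469}{10952} \approx 28.896$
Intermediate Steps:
$l{\left(Q \right)} = \frac{1}{2} + \frac{Q}{8}$
$Z{\left(x,c \right)} = \frac{5}{8} + c$ ($Z{\left(x,c \right)} = \left(\frac{1}{2} + \frac{1}{8} \cdot 1\right) + c = \left(\frac{1}{2} + \frac{1}{8}\right) + c = \frac{5}{8} + c$)
$u{\left(C \right)} = \frac{1}{C}$
$v = -37$ ($v = -1 - 36 = -37$)
$F{\left(M \right)} = \left(-5 + \frac{1}{M}\right)^{2}$
$F{\left(v \right)} + Z{\left(b{\left(6 \right)},3 \right)} = \frac{\left(-1 + 5 \left(-37\right)\right)^{2}}{1369} + \left(\frac{5}{8} + 3\right) = \frac{\left(-1 - 185\right)^{2}}{1369} + \frac{29}{8} = \frac{\left(-186\right)^{2}}{1369} + \frac{29}{8} = \frac{1}{1369} \cdot 34596 + \frac{29}{8} = \frac{34596}{1369} + \frac{29}{8} = \frac{316469}{10952}$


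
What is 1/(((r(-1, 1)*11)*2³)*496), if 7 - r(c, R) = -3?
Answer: 1/436480 ≈ 2.2911e-6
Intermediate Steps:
r(c, R) = 10 (r(c, R) = 7 - 1*(-3) = 7 + 3 = 10)
1/(((r(-1, 1)*11)*2³)*496) = 1/(((10*11)*2³)*496) = (1/496)/(110*8) = (1/496)/880 = (1/880)*(1/496) = 1/436480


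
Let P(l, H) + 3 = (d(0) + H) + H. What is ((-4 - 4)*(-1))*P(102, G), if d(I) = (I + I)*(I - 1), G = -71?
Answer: -1160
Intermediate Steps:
d(I) = 2*I*(-1 + I) (d(I) = (2*I)*(-1 + I) = 2*I*(-1 + I))
P(l, H) = -3 + 2*H (P(l, H) = -3 + ((2*0*(-1 + 0) + H) + H) = -3 + ((2*0*(-1) + H) + H) = -3 + ((0 + H) + H) = -3 + (H + H) = -3 + 2*H)
((-4 - 4)*(-1))*P(102, G) = ((-4 - 4)*(-1))*(-3 + 2*(-71)) = (-8*(-1))*(-3 - 142) = 8*(-145) = -1160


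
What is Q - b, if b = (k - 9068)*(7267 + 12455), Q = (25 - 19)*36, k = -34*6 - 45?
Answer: 183750090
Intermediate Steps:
k = -249 (k = -204 - 45 = -249)
Q = 216 (Q = 6*36 = 216)
b = -183749874 (b = (-249 - 9068)*(7267 + 12455) = -9317*19722 = -183749874)
Q - b = 216 - 1*(-183749874) = 216 + 183749874 = 183750090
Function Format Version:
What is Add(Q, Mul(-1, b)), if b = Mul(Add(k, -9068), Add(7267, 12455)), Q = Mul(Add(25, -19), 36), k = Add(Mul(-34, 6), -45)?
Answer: 183750090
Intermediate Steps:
k = -249 (k = Add(-204, -45) = -249)
Q = 216 (Q = Mul(6, 36) = 216)
b = -183749874 (b = Mul(Add(-249, -9068), Add(7267, 12455)) = Mul(-9317, 19722) = -183749874)
Add(Q, Mul(-1, b)) = Add(216, Mul(-1, -183749874)) = Add(216, 183749874) = 183750090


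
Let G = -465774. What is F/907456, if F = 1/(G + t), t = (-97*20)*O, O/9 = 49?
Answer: -1/1199034317184 ≈ -8.3400e-13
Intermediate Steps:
O = 441 (O = 9*49 = 441)
t = -855540 (t = -97*20*441 = -1940*441 = -855540)
F = -1/1321314 (F = 1/(-465774 - 855540) = 1/(-1321314) = -1/1321314 ≈ -7.5682e-7)
F/907456 = -1/1321314/907456 = -1/1321314*1/907456 = -1/1199034317184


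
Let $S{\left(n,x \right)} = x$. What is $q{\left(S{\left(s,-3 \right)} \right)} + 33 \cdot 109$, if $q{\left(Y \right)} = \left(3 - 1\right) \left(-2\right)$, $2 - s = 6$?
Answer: $3593$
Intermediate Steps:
$s = -4$ ($s = 2 - 6 = -4$)
$q{\left(Y \right)} = -4$ ($q{\left(Y \right)} = 2 \left(-2\right) = -4$)
$q{\left(S{\left(s,-3 \right)} \right)} + 33 \cdot 109 = -4 + 33 \cdot 109 = -4 + 3597 = 3593$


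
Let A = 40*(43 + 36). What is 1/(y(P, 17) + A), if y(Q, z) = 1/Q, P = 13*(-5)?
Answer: 65/205399 ≈ 0.00031646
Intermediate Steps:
P = -65
A = 3160 (A = 40*79 = 3160)
1/(y(P, 17) + A) = 1/(1/(-65) + 3160) = 1/(-1/65 + 3160) = 1/(205399/65) = 65/205399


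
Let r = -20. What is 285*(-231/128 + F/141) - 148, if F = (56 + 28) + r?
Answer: -3206373/6016 ≈ -532.97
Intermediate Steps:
F = 64 (F = (56 + 28) - 20 = 84 - 20 = 64)
285*(-231/128 + F/141) - 148 = 285*(-231/128 + 64/141) - 148 = 285*(-24379/18048) - 148 = -2316005/6016 - 148 = -3206373/6016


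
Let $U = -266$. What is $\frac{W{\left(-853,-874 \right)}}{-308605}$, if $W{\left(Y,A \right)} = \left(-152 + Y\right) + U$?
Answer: $\frac{41}{9955} \approx 0.0041185$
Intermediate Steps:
$W{\left(Y,A \right)} = -418 + Y$ ($W{\left(Y,A \right)} = \left(-152 + Y\right) - 266 = -418 + Y$)
$\frac{W{\left(-853,-874 \right)}}{-308605} = \frac{-418 - 853}{-308605} = \left(-1271\right) \left(- \frac{1}{308605}\right) = \frac{41}{9955}$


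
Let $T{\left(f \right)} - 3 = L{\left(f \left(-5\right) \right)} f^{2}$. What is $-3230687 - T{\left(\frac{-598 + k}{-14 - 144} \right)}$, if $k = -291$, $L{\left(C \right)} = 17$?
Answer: $- \frac{80664380617}{24964} \approx -3.2312 \cdot 10^{6}$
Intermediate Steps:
$T{\left(f \right)} = 3 + 17 f^{2}$
$-3230687 - T{\left(\frac{-598 + k}{-14 - 144} \right)} = -3230687 - \left(3 + 17 \left(\frac{-598 - 291}{-14 - 144}\right)^{2}\right) = -3230687 - \left(3 + 17 \left(- \frac{889}{-158}\right)^{2}\right) = -3230687 - \left(3 + 17 \left(\left(-889\right) \left(- \frac{1}{158}\right)\right)^{2}\right) = -3230687 - \left(3 + 17 \left(\frac{889}{158}\right)^{2}\right) = -3230687 - \left(3 + 17 \cdot \frac{790321}{24964}\right) = -3230687 - \left(3 + \frac{13435457}{24964}\right) = -3230687 - \frac{13510349}{24964} = - \frac{80664380617}{24964}$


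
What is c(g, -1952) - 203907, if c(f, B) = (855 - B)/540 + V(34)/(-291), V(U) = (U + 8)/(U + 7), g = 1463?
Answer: -437895439181/2147580 ≈ -2.0390e+5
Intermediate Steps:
V(U) = (8 + U)/(7 + U)
c(f, B) = 75395/47724 - B/540 (c(f, B) = (855 - B)/540 + ((8 + 34)/(7 + 34))/(-291) = (855 - B)*(1/540) + (42/41)*(-1/291) = (19/12 - B/540) + ((1/41)*42)*(-1/291) = (19/12 - B/540) + (42/41)*(-1/291) = (19/12 - B/540) - 14/3977 = 75395/47724 - B/540)
c(g, -1952) - 203907 = (75395/47724 - 1/540*(-1952)) - 203907 = (75395/47724 + 488/135) - 203907 = 11155879/2147580 - 203907 = -437895439181/2147580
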